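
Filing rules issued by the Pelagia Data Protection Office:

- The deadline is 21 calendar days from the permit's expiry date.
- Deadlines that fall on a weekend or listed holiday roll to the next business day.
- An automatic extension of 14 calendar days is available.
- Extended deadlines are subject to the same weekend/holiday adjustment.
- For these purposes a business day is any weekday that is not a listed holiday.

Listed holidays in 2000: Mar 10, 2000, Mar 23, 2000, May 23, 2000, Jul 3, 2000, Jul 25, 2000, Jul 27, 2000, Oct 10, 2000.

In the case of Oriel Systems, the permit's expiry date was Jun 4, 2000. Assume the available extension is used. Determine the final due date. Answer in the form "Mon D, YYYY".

Jul 10, 2000

21 calendar days after Jun 4, 2000 is Jun 25, 2000.
Jun 25, 2000 falls on a Sunday. Rolling to the next business day gives Jun 26, 2000, a Monday.
Applying the 14-calendar-day extension: Jun 26, 2000 + 14 days = Jul 10, 2000.
Since Jul 10, 2000 is a Monday and not a holiday, the date is unchanged.
So the filing is due Jul 10, 2000.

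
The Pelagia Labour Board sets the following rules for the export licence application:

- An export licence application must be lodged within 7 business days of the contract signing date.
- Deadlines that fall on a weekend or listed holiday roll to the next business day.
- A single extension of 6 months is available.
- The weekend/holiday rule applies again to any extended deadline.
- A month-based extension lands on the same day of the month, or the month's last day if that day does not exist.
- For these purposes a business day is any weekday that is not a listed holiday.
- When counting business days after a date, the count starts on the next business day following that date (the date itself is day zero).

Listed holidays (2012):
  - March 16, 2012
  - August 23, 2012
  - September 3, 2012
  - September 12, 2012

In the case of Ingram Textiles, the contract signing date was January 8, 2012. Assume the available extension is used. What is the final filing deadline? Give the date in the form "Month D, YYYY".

July 17, 2012

Counting 7 business days after January 8, 2012 (skipping weekends and listed holidays) reaches January 17, 2012.
January 17, 2012 is a Tuesday and not a listed holiday, so it stands.
Add 6 months to January 17, 2012: July 17, 2012.
July 17, 2012 (Tuesday) is already a business day.
Final deadline: July 17, 2012.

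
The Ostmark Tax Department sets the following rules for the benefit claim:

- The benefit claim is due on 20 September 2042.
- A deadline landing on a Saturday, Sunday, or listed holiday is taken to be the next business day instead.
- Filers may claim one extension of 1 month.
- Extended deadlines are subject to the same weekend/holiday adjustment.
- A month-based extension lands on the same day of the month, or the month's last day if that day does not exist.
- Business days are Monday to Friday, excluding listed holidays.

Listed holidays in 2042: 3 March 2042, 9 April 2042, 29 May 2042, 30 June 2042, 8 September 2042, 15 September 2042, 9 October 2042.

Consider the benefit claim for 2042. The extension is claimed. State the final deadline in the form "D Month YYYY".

Start from the fixed due date, 20 September 2042.
Because 20 September 2042 is a Saturday, the deadline becomes 22 September 2042 (Monday).
The 1 month extension carries 22 September 2042 to 22 October 2042.
Since 22 October 2042 is a Wednesday and not a holiday, the date is unchanged.
Final deadline: 22 October 2042.

22 October 2042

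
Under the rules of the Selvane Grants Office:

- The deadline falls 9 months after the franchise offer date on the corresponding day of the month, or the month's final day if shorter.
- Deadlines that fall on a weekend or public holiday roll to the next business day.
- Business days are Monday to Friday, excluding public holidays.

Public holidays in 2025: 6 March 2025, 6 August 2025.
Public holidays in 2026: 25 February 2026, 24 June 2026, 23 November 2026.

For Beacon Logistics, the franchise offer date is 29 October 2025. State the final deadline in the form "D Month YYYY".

Moving 9 months forward from 29 October 2025 on the corresponding day gives 29 July 2026.
29 July 2026 falls on a Wednesday, which is a business day, so no adjustment is needed.
Final deadline: 29 July 2026.

29 July 2026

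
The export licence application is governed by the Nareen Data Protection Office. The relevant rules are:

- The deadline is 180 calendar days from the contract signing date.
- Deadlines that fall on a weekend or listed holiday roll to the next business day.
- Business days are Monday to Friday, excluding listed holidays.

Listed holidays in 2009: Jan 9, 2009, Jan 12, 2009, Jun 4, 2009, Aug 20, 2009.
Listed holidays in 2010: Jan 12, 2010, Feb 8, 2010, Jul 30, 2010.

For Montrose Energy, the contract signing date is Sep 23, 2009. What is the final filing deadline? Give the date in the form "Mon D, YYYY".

180 calendar days after Sep 23, 2009 is Mar 22, 2010.
Since Mar 22, 2010 is a Monday and not a holiday, the date is unchanged.
The final due date is Mar 22, 2010.

Mar 22, 2010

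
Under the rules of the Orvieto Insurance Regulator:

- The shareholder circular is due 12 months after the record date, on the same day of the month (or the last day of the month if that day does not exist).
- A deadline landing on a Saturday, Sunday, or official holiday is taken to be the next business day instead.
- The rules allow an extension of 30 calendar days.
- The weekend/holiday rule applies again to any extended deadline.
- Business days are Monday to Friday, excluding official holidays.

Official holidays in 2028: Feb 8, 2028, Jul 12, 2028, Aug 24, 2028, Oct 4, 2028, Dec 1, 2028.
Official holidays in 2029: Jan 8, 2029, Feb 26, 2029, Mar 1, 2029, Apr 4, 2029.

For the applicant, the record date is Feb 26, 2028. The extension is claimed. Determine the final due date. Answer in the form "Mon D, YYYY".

12 months from Feb 26, 2028 is Feb 26, 2029.
Feb 26, 2029 is a listed holiday, so it moves to the next business day, Feb 27, 2029 (Tuesday).
Add the 30 calendar-day extension to Feb 27, 2029: Mar 29, 2029.
Since Mar 29, 2029 is a Thursday and not a holiday, the date is unchanged.
Final deadline: Mar 29, 2029.

Mar 29, 2029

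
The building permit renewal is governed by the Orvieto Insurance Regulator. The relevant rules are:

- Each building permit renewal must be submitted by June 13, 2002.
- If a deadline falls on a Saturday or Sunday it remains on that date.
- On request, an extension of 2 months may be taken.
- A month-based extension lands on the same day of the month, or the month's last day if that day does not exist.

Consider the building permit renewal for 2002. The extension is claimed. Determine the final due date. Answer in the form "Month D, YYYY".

August 13, 2002

The statutory due date is June 13, 2002.
June 13, 2002 falls on a Thursday. The rules make no weekend/holiday allowance, so it remains June 13, 2002.
Add 2 months to June 13, 2002: August 13, 2002.
August 13, 2002 is a Tuesday; no weekend or holiday adjustment applies.
Deadline: August 13, 2002.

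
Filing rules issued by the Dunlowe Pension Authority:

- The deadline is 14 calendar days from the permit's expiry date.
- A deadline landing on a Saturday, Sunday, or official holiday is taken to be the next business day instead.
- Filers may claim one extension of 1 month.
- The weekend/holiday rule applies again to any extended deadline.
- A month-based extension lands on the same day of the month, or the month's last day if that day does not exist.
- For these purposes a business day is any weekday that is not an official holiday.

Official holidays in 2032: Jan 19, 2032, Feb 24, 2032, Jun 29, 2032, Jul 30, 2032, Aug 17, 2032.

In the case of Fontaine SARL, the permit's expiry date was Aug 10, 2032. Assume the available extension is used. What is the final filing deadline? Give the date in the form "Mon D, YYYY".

Sep 24, 2032

Adding 14 calendar days to Aug 10, 2032 gives Aug 24, 2032.
Aug 24, 2032 falls on a Tuesday, which is a business day, so no adjustment is needed.
Applying the 1 month extension: 1 month after Aug 24, 2032 is Sep 24, 2032.
Sep 24, 2032 falls on a Friday, which is a business day, so no adjustment is needed.
Deadline: Sep 24, 2032.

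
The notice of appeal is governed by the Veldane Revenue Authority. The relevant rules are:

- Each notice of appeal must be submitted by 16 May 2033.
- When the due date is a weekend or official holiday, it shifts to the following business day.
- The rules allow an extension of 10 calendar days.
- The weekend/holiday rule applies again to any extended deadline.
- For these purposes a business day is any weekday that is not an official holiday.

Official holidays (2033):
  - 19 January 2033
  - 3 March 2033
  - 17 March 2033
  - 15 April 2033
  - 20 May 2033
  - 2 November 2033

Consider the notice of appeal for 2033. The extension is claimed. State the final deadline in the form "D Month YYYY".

26 May 2033

Start from the fixed due date, 16 May 2033.
16 May 2033 (Monday) is already a business day.
Applying the 10-calendar-day extension: 16 May 2033 + 10 days = 26 May 2033.
26 May 2033 (Thursday) is already a business day.
So the filing is due 26 May 2033.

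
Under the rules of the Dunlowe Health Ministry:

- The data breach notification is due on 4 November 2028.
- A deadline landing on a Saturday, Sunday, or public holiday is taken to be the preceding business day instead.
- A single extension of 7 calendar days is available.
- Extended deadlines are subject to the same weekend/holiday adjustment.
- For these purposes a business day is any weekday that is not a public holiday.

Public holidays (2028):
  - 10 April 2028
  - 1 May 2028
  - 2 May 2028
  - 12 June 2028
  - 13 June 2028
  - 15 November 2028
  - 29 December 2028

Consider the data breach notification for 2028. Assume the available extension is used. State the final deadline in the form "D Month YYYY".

The statutory due date is 4 November 2028.
4 November 2028 is a Saturday, so it moves to the preceding business day, 3 November 2028 (Friday).
With the 7-day extension, 3 November 2028 becomes 10 November 2028.
10 November 2028 (Friday) is already a business day.
Deadline: 10 November 2028.

10 November 2028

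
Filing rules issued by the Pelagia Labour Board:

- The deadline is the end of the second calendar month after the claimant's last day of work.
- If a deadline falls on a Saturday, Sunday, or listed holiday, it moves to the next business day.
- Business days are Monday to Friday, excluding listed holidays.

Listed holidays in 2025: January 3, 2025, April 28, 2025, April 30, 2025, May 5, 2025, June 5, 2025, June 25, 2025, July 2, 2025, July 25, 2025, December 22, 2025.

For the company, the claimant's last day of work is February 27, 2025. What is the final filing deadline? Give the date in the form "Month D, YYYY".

May 1, 2025

2 months after February 27, 2025 is April 2025; that month ends on April 30, 2025.
April 30, 2025 is a listed holiday; the next business day is May 1, 2025 (Thursday).
The final due date is May 1, 2025.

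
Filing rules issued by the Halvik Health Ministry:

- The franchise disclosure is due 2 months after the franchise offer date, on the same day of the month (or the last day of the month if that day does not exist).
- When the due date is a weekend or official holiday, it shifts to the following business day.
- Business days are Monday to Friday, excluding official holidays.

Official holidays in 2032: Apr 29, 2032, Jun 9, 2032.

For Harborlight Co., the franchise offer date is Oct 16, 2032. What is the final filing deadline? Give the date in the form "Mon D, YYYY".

2 months from Oct 16, 2032 is Dec 16, 2032.
Since Dec 16, 2032 is a Thursday and not a holiday, the date is unchanged.
So the filing is due Dec 16, 2032.

Dec 16, 2032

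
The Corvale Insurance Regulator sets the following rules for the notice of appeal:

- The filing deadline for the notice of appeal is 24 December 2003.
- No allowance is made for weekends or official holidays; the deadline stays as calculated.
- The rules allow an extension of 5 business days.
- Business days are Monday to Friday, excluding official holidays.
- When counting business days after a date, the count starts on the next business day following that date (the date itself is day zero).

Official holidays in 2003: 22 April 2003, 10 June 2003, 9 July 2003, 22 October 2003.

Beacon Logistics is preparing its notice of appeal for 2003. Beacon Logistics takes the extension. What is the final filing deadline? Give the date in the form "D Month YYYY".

Start from the fixed due date, 24 December 2003.
No adjustment is made for weekends or holidays, so 24 December 2003 stands.
The 5-business-day extension runs from 24 December 2003 to 31 December 2003.
No adjustment is made for weekends or holidays, so 31 December 2003 stands.
The final due date is 31 December 2003.

31 December 2003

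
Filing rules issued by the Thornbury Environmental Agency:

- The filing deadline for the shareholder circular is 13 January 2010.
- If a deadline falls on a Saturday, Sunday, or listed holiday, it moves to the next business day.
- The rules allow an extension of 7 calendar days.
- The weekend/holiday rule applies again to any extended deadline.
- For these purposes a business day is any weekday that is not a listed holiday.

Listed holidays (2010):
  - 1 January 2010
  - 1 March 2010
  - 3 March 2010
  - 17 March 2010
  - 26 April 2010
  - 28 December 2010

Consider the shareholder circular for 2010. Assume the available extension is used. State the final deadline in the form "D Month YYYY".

The stated deadline is 13 January 2010.
Since 13 January 2010 is a Wednesday and not a holiday, the date is unchanged.
With the 7-day extension, 13 January 2010 becomes 20 January 2010.
20 January 2010 is a Wednesday and not a listed holiday, so it stands.
So the filing is due 20 January 2010.

20 January 2010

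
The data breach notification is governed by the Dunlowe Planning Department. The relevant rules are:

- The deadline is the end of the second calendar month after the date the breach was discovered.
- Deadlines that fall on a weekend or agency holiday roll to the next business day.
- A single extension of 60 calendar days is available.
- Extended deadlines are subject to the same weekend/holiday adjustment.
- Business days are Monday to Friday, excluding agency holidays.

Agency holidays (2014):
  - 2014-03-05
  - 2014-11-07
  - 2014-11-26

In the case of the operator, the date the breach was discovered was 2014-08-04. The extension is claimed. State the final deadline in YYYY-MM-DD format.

2 months after 2014-08-04 is October 2014; that month ends on 2014-10-31.
2014-10-31 (Friday) is already a business day.
The 60-calendar-day extension moves the deadline from 2014-10-31 to 2014-12-30.
2014-12-30 falls on a Tuesday, which is a business day, so no adjustment is needed.
Deadline: 2014-12-30.

2014-12-30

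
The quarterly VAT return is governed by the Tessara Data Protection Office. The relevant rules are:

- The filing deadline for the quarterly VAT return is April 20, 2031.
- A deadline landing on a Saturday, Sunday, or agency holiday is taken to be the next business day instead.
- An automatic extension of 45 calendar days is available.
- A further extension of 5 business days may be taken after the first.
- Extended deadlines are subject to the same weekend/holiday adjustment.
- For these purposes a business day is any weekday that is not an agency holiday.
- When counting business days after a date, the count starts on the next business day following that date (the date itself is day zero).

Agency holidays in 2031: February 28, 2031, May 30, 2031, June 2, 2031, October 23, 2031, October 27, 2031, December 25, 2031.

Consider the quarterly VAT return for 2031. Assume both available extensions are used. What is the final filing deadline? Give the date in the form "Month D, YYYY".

June 12, 2031

The stated deadline is April 20, 2031.
April 20, 2031 falls on a Sunday. Rolling to the next business day gives April 21, 2031, a Monday.
Add the 45 calendar-day extension to April 21, 2031: June 5, 2031.
June 5, 2031 falls on a Thursday, which is a business day, so no adjustment is needed.
Applying the 5-business-day extension: 5 business days after June 5, 2031 is June 12, 2031.
Since June 12, 2031 is a Thursday and not a holiday, the date is unchanged.
The final due date is June 12, 2031.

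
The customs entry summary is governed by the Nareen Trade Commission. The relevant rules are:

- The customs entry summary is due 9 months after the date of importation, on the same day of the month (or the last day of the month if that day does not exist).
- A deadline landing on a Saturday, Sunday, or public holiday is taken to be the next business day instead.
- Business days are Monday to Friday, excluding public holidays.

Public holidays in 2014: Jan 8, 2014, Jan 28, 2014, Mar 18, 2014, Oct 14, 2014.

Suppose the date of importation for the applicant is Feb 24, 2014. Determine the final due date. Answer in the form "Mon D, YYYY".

9 months from Feb 24, 2014 is Nov 24, 2014.
Since Nov 24, 2014 is a Monday and not a holiday, the date is unchanged.
Final deadline: Nov 24, 2014.

Nov 24, 2014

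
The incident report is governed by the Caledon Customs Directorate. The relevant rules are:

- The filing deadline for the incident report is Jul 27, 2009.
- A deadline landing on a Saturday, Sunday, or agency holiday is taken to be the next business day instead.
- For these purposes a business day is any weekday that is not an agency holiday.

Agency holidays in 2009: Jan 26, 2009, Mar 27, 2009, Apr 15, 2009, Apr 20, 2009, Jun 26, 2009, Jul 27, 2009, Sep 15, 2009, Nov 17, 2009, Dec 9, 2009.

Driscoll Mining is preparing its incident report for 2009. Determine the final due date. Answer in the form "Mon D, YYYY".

The stated deadline is Jul 27, 2009.
Jul 27, 2009 falls on a listed holiday. Rolling to the next business day gives Jul 28, 2009, a Tuesday.
The final due date is Jul 28, 2009.

Jul 28, 2009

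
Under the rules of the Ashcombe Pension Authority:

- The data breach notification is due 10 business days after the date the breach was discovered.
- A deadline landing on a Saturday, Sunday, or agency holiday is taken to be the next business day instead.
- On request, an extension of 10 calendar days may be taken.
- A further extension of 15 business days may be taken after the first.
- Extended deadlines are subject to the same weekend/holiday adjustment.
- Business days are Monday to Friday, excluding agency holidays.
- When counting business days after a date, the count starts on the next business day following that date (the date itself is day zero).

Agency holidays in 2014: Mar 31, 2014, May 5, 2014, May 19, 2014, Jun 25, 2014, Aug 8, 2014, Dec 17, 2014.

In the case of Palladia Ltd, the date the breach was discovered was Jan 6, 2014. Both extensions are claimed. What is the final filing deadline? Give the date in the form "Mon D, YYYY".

10 business days after Jan 6, 2014, excluding weekends and holidays, is Jan 20, 2014.
Jan 20, 2014 falls on a Monday, which is a business day, so no adjustment is needed.
Add the 10 calendar-day extension to Jan 20, 2014: Jan 30, 2014.
Jan 30, 2014 is a Thursday and not a listed holiday, so it stands.
Applying the 15-business-day extension: 15 business days after Jan 30, 2014 is Feb 20, 2014.
Feb 20, 2014 (Thursday) is already a business day.
Final deadline: Feb 20, 2014.

Feb 20, 2014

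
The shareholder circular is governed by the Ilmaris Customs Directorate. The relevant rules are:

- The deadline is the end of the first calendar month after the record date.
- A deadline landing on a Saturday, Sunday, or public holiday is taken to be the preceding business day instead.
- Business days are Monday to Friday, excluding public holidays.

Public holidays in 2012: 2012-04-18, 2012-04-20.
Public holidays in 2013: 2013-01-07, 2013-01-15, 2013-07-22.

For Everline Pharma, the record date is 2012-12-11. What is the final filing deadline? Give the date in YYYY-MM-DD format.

2013-01-31

The first month after 2012-12-11 is January 2013, whose last day is 2013-01-31.
2013-01-31 falls on a Thursday, which is a business day, so no adjustment is needed.
So the filing is due 2013-01-31.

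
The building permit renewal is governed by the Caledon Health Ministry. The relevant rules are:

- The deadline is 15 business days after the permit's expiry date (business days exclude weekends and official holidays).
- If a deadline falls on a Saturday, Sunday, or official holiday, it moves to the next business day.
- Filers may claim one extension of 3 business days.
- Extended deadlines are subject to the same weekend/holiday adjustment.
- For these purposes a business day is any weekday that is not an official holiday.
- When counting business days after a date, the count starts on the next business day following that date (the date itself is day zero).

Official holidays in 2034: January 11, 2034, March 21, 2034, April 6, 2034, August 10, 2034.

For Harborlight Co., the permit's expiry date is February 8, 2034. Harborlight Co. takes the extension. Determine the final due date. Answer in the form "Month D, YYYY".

March 6, 2034

15 business days after February 8, 2034, excluding weekends and holidays, is March 1, 2034.
March 1, 2034 falls on a Wednesday, which is a business day, so no adjustment is needed.
Applying the 3-business-day extension: 3 business days after March 1, 2034 is March 6, 2034.
March 6, 2034 (Monday) is already a business day.
Final deadline: March 6, 2034.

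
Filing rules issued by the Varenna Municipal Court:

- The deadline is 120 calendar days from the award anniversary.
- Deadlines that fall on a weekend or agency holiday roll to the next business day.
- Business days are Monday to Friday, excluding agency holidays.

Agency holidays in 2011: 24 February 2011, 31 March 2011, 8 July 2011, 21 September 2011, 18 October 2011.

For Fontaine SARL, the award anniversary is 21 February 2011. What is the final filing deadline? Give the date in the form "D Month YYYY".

From 21 February 2011, 120 calendar days later is 21 June 2011.
21 June 2011 is a Tuesday and not a listed holiday, so it stands.
So the filing is due 21 June 2011.

21 June 2011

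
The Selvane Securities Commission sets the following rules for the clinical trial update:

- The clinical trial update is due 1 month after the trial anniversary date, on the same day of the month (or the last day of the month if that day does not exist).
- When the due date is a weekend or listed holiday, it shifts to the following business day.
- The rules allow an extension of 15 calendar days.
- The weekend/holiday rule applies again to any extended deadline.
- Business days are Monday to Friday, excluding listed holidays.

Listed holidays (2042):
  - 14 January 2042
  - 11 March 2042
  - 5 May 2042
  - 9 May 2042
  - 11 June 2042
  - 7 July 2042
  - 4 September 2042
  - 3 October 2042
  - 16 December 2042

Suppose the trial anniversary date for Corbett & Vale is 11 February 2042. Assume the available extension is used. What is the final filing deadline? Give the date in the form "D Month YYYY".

27 March 2042

1 month from 11 February 2042 is 11 March 2042.
11 March 2042 falls on a listed holiday. Rolling to the next business day gives 12 March 2042, a Wednesday.
The 15-calendar-day extension moves the deadline from 12 March 2042 to 27 March 2042.
27 March 2042 is a Thursday and not a listed holiday, so it stands.
Final deadline: 27 March 2042.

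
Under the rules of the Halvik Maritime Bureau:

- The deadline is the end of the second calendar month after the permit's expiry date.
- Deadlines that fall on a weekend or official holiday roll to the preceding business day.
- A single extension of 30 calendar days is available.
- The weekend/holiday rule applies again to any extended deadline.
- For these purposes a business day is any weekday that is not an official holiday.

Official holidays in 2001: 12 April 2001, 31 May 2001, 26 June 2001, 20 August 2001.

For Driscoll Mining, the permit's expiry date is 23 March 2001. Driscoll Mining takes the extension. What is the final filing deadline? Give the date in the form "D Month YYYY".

2 months after 23 March 2001 is May 2001; that month ends on 31 May 2001.
31 May 2001 falls on a listed holiday. Rolling to the preceding business day gives 30 May 2001, a Wednesday.
Applying the 30-calendar-day extension: 30 May 2001 + 30 days = 29 June 2001.
Since 29 June 2001 is a Friday and not a holiday, the date is unchanged.
The final due date is 29 June 2001.

29 June 2001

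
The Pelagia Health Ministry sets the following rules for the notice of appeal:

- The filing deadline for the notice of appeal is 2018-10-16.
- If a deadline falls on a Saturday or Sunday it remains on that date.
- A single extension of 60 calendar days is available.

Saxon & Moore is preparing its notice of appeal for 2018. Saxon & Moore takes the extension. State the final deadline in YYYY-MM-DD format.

The statutory due date is 2018-10-16.
No adjustment is made for weekends or holidays, so 2018-10-16 stands.
The 60-calendar-day extension moves the deadline from 2018-10-16 to 2018-12-15.
No adjustment is made for weekends or holidays, so 2018-12-15 stands.
So the filing is due 2018-12-15.

2018-12-15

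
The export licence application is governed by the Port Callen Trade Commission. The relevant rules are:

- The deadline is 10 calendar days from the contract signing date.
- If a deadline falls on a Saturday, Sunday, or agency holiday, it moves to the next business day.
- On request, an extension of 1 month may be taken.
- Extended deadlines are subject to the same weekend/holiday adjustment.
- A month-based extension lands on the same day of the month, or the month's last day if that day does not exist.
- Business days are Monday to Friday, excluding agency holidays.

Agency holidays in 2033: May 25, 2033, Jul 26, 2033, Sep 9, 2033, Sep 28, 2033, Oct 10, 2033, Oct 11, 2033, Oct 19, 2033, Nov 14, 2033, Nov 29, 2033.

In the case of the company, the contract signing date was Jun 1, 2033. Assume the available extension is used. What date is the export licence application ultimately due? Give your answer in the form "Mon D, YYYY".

Adding 10 calendar days to Jun 1, 2033 gives Jun 11, 2033.
Because Jun 11, 2033 is a Saturday, the deadline becomes Jun 13, 2033 (Monday).
Applying the 1 month extension: 1 month after Jun 13, 2033 is Jul 13, 2033.
Jul 13, 2033 is a Wednesday and not a listed holiday, so it stands.
The final due date is Jul 13, 2033.

Jul 13, 2033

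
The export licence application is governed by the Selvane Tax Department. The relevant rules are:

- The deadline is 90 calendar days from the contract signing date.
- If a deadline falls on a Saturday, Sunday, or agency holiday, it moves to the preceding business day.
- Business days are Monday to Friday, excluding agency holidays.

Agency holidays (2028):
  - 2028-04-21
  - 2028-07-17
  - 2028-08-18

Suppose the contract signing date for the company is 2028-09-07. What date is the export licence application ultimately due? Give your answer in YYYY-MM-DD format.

2028-12-06

Adding 90 calendar days to 2028-09-07 gives 2028-12-06.
2028-12-06 falls on a Wednesday, which is a business day, so no adjustment is needed.
So the filing is due 2028-12-06.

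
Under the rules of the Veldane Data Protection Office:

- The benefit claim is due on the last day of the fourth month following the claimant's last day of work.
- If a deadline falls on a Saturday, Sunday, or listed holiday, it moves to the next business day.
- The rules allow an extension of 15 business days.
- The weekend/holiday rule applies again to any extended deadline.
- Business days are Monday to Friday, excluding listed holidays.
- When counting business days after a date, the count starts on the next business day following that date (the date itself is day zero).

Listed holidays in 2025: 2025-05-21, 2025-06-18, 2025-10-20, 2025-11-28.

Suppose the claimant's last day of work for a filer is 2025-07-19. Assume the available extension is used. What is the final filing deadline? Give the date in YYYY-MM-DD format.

The fourth month after 2025-07-19 is November 2025, whose last day is 2025-11-30.
2025-11-30 is a Sunday, so it moves to the next business day, 2025-12-01 (Monday).
Counting 15 further business days from 2025-12-01 reaches 2025-12-22.
2025-12-22 is a Monday and not a listed holiday, so it stands.
The final due date is 2025-12-22.

2025-12-22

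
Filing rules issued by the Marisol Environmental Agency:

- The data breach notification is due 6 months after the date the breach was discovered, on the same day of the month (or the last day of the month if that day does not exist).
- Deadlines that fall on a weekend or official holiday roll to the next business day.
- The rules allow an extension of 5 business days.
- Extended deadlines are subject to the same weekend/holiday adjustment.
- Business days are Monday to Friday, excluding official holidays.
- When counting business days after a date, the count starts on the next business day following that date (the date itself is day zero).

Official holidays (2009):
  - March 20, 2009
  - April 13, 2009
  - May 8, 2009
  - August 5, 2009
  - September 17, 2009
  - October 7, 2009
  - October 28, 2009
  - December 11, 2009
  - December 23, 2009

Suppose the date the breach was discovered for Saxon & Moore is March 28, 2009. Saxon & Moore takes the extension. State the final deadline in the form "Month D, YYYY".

6 months from March 28, 2009 is September 28, 2009.
September 28, 2009 is a Monday and not a listed holiday, so it stands.
The 5-business-day extension runs from September 28, 2009 to October 5, 2009.
October 5, 2009 falls on a Monday, which is a business day, so no adjustment is needed.
The final due date is October 5, 2009.

October 5, 2009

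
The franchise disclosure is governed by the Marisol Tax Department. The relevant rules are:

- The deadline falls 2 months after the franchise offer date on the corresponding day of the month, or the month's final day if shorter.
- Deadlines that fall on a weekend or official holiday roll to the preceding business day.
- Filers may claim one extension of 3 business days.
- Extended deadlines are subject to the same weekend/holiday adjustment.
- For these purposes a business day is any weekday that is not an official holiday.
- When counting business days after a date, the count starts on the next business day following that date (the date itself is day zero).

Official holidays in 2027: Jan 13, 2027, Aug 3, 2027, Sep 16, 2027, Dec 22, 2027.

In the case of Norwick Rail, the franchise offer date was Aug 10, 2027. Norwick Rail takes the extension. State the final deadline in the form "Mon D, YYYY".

2 months after Aug 10, 2027, on the same day of the month, is Oct 10, 2027.
Because Oct 10, 2027 is a Sunday, the deadline becomes Oct 8, 2027 (Friday).
Counting 3 further business days from Oct 8, 2027 reaches Oct 13, 2027.
Oct 13, 2027 is a Wednesday and not a listed holiday, so it stands.
The final due date is Oct 13, 2027.

Oct 13, 2027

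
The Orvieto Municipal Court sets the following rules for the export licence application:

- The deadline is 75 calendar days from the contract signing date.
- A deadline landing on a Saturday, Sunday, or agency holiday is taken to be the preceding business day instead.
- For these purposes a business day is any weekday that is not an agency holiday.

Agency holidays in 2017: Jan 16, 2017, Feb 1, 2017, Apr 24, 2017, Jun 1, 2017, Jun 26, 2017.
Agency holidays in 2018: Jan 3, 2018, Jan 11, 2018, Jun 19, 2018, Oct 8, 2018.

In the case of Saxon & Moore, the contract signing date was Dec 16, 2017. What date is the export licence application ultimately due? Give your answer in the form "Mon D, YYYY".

From Dec 16, 2017, 75 calendar days later is Mar 1, 2018.
Mar 1, 2018 (Thursday) is already a business day.
Final deadline: Mar 1, 2018.

Mar 1, 2018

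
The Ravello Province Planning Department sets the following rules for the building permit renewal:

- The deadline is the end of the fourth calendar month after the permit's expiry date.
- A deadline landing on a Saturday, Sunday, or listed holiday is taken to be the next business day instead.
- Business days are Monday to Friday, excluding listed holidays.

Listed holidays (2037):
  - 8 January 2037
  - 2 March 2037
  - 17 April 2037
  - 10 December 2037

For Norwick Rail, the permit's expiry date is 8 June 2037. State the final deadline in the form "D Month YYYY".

4 months after 8 June 2037 is October 2037; that month ends on 31 October 2037.
Because 31 October 2037 is a Saturday, the deadline becomes 2 November 2037 (Monday).
The final due date is 2 November 2037.

2 November 2037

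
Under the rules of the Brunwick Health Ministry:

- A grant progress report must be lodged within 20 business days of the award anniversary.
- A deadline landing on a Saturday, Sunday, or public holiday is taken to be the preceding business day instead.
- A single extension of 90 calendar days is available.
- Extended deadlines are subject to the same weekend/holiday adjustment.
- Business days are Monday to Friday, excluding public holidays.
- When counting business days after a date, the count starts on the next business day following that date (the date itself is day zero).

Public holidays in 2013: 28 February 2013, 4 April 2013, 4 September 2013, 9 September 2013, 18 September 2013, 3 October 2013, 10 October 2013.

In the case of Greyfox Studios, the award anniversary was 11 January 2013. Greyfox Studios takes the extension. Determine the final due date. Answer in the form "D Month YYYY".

Starting the day after 11 January 2013 and counting 20 business days lands on 8 February 2013.
8 February 2013 falls on a Friday, which is a business day, so no adjustment is needed.
The 90-calendar-day extension moves the deadline from 8 February 2013 to 9 May 2013.
9 May 2013 falls on a Thursday, which is a business day, so no adjustment is needed.
So the filing is due 9 May 2013.

9 May 2013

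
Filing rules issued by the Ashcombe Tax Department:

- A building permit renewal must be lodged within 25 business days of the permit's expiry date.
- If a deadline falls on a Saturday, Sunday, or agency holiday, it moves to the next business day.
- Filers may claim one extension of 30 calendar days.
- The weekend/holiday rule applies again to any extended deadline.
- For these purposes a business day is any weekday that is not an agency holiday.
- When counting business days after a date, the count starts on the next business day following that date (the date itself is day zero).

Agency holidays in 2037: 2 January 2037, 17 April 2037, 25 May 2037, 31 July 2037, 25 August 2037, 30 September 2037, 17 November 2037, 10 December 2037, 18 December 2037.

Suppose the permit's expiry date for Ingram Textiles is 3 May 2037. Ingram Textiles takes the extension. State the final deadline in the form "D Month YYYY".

Counting 25 business days after 3 May 2037 (skipping weekends and listed holidays) reaches 8 June 2037.
Since 8 June 2037 is a Monday and not a holiday, the date is unchanged.
The 30-calendar-day extension moves the deadline from 8 June 2037 to 8 July 2037.
8 July 2037 falls on a Wednesday, which is a business day, so no adjustment is needed.
Final deadline: 8 July 2037.

8 July 2037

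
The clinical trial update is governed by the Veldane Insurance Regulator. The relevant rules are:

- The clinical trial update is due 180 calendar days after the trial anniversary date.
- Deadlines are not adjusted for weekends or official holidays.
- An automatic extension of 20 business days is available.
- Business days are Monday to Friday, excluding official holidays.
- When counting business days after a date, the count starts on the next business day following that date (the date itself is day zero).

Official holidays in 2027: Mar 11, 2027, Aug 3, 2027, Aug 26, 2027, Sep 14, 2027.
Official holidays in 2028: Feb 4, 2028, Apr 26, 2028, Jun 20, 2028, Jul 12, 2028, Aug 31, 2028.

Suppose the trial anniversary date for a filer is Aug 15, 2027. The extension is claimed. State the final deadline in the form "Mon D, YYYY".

Mar 10, 2028

Adding 180 calendar days to Aug 15, 2027 gives Feb 11, 2028.
No adjustment is made for weekends or holidays, so Feb 11, 2028 stands.
Applying the 20-business-day extension: 20 business days after Feb 11, 2028 is Mar 10, 2028.
Mar 10, 2028 falls on a Friday. The rules make no weekend/holiday allowance, so it remains Mar 10, 2028.
Final deadline: Mar 10, 2028.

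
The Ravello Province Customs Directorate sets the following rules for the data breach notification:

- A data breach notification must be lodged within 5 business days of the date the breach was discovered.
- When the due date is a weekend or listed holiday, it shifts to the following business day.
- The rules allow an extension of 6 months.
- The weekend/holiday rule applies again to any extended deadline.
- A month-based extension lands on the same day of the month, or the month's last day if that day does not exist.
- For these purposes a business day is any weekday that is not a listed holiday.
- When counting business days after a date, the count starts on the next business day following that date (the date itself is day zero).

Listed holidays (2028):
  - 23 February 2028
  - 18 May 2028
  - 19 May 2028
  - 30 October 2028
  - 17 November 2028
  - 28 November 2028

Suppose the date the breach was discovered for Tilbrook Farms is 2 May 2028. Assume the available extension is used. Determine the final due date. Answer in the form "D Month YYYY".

9 November 2028

Starting the day after 2 May 2028 and counting 5 business days lands on 9 May 2028.
Since 9 May 2028 is a Tuesday and not a holiday, the date is unchanged.
Applying the 6 months extension: 6 months after 9 May 2028 is 9 November 2028.
9 November 2028 falls on a Thursday, which is a business day, so no adjustment is needed.
The final due date is 9 November 2028.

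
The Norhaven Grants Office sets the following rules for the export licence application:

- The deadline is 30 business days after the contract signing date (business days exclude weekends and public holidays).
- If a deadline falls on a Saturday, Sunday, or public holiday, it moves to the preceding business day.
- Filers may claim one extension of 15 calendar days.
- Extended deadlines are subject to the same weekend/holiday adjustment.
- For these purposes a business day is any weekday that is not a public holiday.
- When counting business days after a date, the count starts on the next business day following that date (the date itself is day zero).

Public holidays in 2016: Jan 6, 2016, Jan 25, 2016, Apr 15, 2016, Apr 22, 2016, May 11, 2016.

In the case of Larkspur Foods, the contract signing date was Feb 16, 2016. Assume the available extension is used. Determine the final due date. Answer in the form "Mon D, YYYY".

Apr 13, 2016

Starting the day after Feb 16, 2016 and counting 30 business days lands on Mar 29, 2016.
Since Mar 29, 2016 is a Tuesday and not a holiday, the date is unchanged.
With the 15-day extension, Mar 29, 2016 becomes Apr 13, 2016.
Apr 13, 2016 (Wednesday) is already a business day.
The final due date is Apr 13, 2016.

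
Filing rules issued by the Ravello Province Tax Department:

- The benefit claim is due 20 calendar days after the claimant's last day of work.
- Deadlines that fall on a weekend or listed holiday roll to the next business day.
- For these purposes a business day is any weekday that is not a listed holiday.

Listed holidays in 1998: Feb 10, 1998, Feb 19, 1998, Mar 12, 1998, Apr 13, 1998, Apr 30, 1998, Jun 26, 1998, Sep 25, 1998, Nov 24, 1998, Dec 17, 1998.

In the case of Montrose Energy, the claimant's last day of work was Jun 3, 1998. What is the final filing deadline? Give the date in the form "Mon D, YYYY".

Adding 20 calendar days to Jun 3, 1998 gives Jun 23, 1998.
Jun 23, 1998 (Tuesday) is already a business day.
So the filing is due Jun 23, 1998.

Jun 23, 1998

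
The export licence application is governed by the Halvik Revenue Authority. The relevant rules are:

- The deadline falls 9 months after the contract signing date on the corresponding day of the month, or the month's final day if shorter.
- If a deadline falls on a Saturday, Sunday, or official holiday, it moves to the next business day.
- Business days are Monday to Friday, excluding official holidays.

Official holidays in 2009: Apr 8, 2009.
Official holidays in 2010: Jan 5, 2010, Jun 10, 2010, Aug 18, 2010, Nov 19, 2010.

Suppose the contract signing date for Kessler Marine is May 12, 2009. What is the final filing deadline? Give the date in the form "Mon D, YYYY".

Feb 12, 2010

9 months after May 12, 2009, on the same day of the month, is Feb 12, 2010.
Feb 12, 2010 (Friday) is already a business day.
The final due date is Feb 12, 2010.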